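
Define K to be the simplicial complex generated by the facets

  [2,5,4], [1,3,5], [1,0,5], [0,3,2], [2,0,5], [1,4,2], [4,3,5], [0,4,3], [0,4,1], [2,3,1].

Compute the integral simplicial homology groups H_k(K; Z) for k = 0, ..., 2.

H_0 = Z,  H_1 = Z/2,  H_2 = 0.

We work with the vertex ordering 0 < 1 < 2 < 3 < 4 < 5. The simplices of K, each written with vertices in increasing order, are:

  0-simplices (6): [0], [1], [2], [3], [4], [5]
  1-simplices (15): [0,1], [0,2], [0,3], [0,4], [0,5], [1,2], [1,3], [1,4], [1,5], [2,3], [2,4], [2,5], [3,4], [3,5], [4,5]
  2-simplices (10): [0,1,4], [0,1,5], [0,2,3], [0,2,5], [0,3,4], [1,2,3], [1,2,4], [1,3,5], [2,4,5], [3,4,5]

Hence C_0 ≅ Z^6, C_1 ≅ Z^15, C_2 ≅ Z^10.

Boundary ∂_1: C_1 → C_0 maps an edge to its endpoints' difference, ∂[p,q] = q − p. For instance
  ∂[2,5] = [5] − [2].
This gives a 6×15 integer matrix of rank 5; reducing to Smith normal form yields diagonal entries (1,1,1,1,1).

The boundary map ∂_2: C_2 → C_1 sends each 2-simplex [p,q,r] to [q,r] − [p,r] + [p,q]. For instance
  ∂[2,4,5] = [4,5] − [2,5] + [2,4],
  ∂[1,3,5] = [3,5] − [1,5] + [1,3].
The 15×10 boundary matrix has rank 10 and Smith normal form diag(1,1,1,1,1,1,1,1,1,2).

Now H_k = ker ∂_k / im ∂_{k+1}, so:

  H_0: rank C_0 − rank ∂_1 = 6 − 5 = 1, and the invariant factors of ∂_1 are all 1, so H_0 = Z.
  H_1: rank ker ∂_1 − rank ∂_2 = (15 − 5) − 10 = 0, and ∂_2 has invariant factor 2 > 1, so H_1 = Z/2.
  H_2: rank ker ∂_2 − rank ∂_3 = (10 − 10) − 0 = 0, and there is no ∂_3, so H_2 = 0.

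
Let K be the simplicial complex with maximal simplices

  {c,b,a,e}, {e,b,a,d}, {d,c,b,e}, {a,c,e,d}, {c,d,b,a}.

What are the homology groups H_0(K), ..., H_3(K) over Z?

H_0 ≅ Z,  H_1 = 0,  H_2 = 0,  H_3 ≅ Z.

Fix the vertex order a < b < c < d < e and write every simplex with vertices in increasing order. Then dim K = 3 and the simplices of K are:

  0-simplices (5): a, b, c, d, e
  1-simplices (10): ab, ac, ad, ae, bc, bd, be, cd, ce, de
  2-simplices (10): abc, abd, abe, acd, ace, ade, bcd, bce, bde, cde
  3-simplices (5): abcd, abce, abde, acde, bcde

so the chain groups are C_0 ≅ Z^5, C_1 ≅ Z^10, C_2 ≅ Z^10, C_3 ≅ Z^5.

Boundary ∂_1: C_1 → C_0 maps an edge to its endpoints' difference, ∂[p,q] = q − p.
As a 5×10 matrix over Z this has rank 4, with invariant factors (1,1,1,1).

Boundary ∂_2: C_2 → C_1 maps a triangle to the signed sum of its edges. For instance
  ∂cde = de − ce + cd,
  ∂bce = ce − be + bc.
The 10×10 boundary matrix has rank 6 and Smith normal form diag(1,1,1,1,1,1).

Boundary ∂_3: C_3 → C_2 sends each 3-simplex σ to the alternating sum Σ_i (−1)^i (σ with its i-th vertex removed). For instance
  ∂abcd = bcd − acd + abd − abc,
  ∂bcde = cde − bde + bce − bcd.
As a 10×5 matrix over Z this has rank 4, with invariant factors (1,1,1,1).

Now H_k = ker ∂_k / im ∂_{k+1}, so:

  H_0: rank C_0 − rank ∂_1 = 5 − 4 = 1, and the invariant factors of ∂_1 are all 1, so H_0 = Z.
  H_1: rank ker ∂_1 − rank ∂_2 = (10 − 4) − 6 = 0, and the invariant factors of ∂_2 are all 1, so H_1 = 0.
  H_2: rank ker ∂_2 − rank ∂_3 = (10 − 6) − 4 = 0, and the invariant factors of ∂_3 are all 1, so H_2 = 0.
  H_3: rank ker ∂_3 − rank ∂_4 = (5 − 4) − 0 = 1, and there is no ∂_4, so H_3 = Z.

(K is a triangulation of the 3-sphere S^3.)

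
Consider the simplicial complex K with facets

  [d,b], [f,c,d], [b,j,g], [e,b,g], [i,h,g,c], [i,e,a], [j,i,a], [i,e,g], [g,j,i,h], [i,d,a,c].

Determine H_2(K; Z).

Fix the vertex order a < b < c < d < e < f < g < h < i < j and write every simplex with vertices in increasing order. Then dim K = 3 and the simplices of K are:

  0-simplices (10): a, b, c, d, e, f, g, h, i, j
  1-simplices (24): ac, ad, ae, ai, aj, bd, be, bg, bj, cd, cf, cg, ch, ci, df, di, eg, ei, gh, gi, gj, hi, hj, ij
  2-simplices (17): acd, aci, adi, aei, aij, beg, bgj, cdf, cdi, cgh, cgi, chi, egi, ghi, ghj, gij, hij
  3-simplices (3): acdi, cghi, ghij

Hence C_0 ≅ Z^10, C_1 ≅ Z^24, C_2 ≅ Z^17, C_3 ≅ Z^3.

Boundary ∂_1: C_1 → C_0 maps an edge to its endpoints' difference, ∂[p,q] = q − p.
The 10×24 boundary matrix has rank 9 and Smith normal form diag(1,1,1,1,1,1,1,1,1).

Boundary ∂_2: C_2 → C_1 maps a triangle to the signed sum of its edges. For instance
  ∂ghi = hi − gi + gh,
  ∂acd = cd − ad + ac.
This gives a 24×17 integer matrix of rank 14; reducing to Smith normal form yields diagonal entries (1,1,1,1,1,1,1,1,1,1,1,1,1,1).

∂_3: C_3 → C_2 sends each 3-simplex σ to the alternating sum Σ_i (−1)^i (σ with its i-th vertex removed). For instance
  ∂acdi = cdi − adi + aci − acd,
  ∂ghij = hij − gij + ghj − ghi.
The 17×3 boundary matrix has rank 3 and Smith normal form diag(1,1,1).

Computing H_k = (kernel of ∂_k) / (image of ∂_{k+1}):

  H_2: rank ker ∂_2 − rank ∂_3 = (17 − 14) − 3 = 0, and the invariant factors of ∂_3 are all 1, so H_2 ≅ 0.

H_2 = 0.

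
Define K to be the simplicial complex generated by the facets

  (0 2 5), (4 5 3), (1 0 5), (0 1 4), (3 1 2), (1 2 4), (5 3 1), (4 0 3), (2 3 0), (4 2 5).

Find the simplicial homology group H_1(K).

K has 6 vertices, 15 edges, 10 triangles.
rank ∂_1 = 5, rank ∂_2 = 10 ⇒ b_1 = 15 − 5 − 10 = 0; ∂_2 has invariant factor(s) [2] giving torsion. So H_1 ≅ Z/2Z.

H_1 ≅ Z/2Z.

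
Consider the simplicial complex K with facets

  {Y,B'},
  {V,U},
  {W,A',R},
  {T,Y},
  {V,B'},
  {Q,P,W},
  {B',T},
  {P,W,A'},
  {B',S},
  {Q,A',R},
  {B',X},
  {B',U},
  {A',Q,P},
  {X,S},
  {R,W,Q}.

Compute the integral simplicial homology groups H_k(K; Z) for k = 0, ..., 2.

H_0 ≅ Z^2,  H_1 ≅ Z^3,  H_2 ≅ Z.

K has 12 vertices, 18 edges, 6 triangles.
rank ∂_0 = 0, rank ∂_1 = 10 ⇒ b_0 = 12 − 0 − 10 = 2; all invariant factors of ∂_1 are 1 so no torsion. So H_0 ≅ Z^2.
rank ∂_1 = 10, rank ∂_2 = 5 ⇒ b_1 = 18 − 10 − 5 = 3; all invariant factors of ∂_2 are 1 so no torsion. So H_1 ≅ Z^3.
rank ∂_2 = 5, rank ∂_3 = 0 ⇒ b_2 = 6 − 5 − 0 = 1. So H_2 ≅ Z.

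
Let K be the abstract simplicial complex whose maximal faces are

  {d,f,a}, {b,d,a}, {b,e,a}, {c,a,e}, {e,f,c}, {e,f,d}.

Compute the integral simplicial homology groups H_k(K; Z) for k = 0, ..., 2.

H_0 = Z,  H_1 = Z,  H_2 = 0.

Fix the vertex order a < b < c < d < e < f and write every simplex with vertices in increasing order. Then dim K = 2 and the simplices of K are:

  0-simplices (6): a, b, c, d, e, f
  1-simplices (12): ab, ac, ad, ae, af, bd, be, ce, cf, de, df, ef
  2-simplices (6): abd, abe, ace, adf, cef, def

so the chain groups are C_0 ≅ Z^6, C_1 ≅ Z^12, C_2 ≅ Z^6.

The boundary map ∂_1: C_1 → C_0 sends each edge [p,q] (with p < q) to q − p. For instance
  ∂ac = c − a.
As a 6×12 matrix over Z this has rank 5, with invariant factors (1,1,1,1,1).

Boundary ∂_2: C_2 → C_1 acts by ∂[p,q,r] = [q,r] − [p,r] + [p,q]. For instance
  ∂abd = bd − ad + ab,
  ∂abe = be − ae + ab.
This gives a 12×6 integer matrix of rank 6; reducing to Smith normal form yields diagonal entries (1,1,1,1,1,1).

Computing H_k = (kernel of ∂_k) / (image of ∂_{k+1}):

  H_0: rank C_0 − rank ∂_1 = 6 − 5 = 1, and the invariant factors of ∂_1 are all 1, so H_0 ≅ Z.
  H_1: rank ker ∂_1 − rank ∂_2 = (12 − 5) − 6 = 1, and the invariant factors of ∂_2 are all 1, so H_1 ≅ Z.
  H_2: rank ker ∂_2 − rank ∂_3 = (6 − 6) − 0 = 0, and there is no ∂_3, so H_2 ≅ 0.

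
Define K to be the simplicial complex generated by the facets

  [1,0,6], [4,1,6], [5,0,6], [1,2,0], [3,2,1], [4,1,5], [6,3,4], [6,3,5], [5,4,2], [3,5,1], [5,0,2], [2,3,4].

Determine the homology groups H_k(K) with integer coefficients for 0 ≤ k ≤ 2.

H_0 = Z,  H_1 = Z/2Z,  H_2 = 0.

K has 7 vertices, 18 edges, 12 triangles.
rank ∂_0 = 0, rank ∂_1 = 6 ⇒ b_0 = 7 − 0 − 6 = 1; all invariant factors of ∂_1 are 1 so no torsion. So H_0 ≅ Z.
rank ∂_1 = 6, rank ∂_2 = 12 ⇒ b_1 = 18 − 6 − 12 = 0; ∂_2 has invariant factor(s) [2] giving torsion. So H_1 ≅ Z/2Z.
rank ∂_2 = 12, rank ∂_3 = 0 ⇒ b_2 = 12 − 12 − 0 = 0. So H_2 ≅ 0.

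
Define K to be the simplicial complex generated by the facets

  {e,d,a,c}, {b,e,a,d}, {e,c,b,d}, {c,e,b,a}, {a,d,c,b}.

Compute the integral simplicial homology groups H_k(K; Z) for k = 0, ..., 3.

Order the vertices as a < b < c < d < e. Listing each simplex with vertices in this order, K has dimension 3 with simplices:

  0-simplices (5): a, b, c, d, e
  1-simplices (10): ab, ac, ad, ae, bc, bd, be, cd, ce, de
  2-simplices (10): abc, abd, abe, acd, ace, ade, bcd, bce, bde, cde
  3-simplices (5): abcd, abce, abde, acde, bcde

Hence C_0 ≅ Z^5, C_1 ≅ Z^10, C_2 ≅ Z^10, C_3 ≅ Z^5.

∂_1: C_1 → C_0 is given by ∂[p,q] = [q] − [p]. For instance
  ∂ab = b − a.
The resulting 5×10 matrix has rank 4, and its Smith normal form has invariant factors (1,1,1,1).

The boundary map ∂_2: C_2 → C_1 acts by ∂[p,q,r] = [q,r] − [p,r] + [p,q]. For instance
  ∂bcd = cd − bd + bc,
  ∂bce = ce − be + bc.
This gives a 10×10 integer matrix of rank 6; reducing to Smith normal form yields diagonal entries (1,1,1,1,1,1).

∂_3: C_3 → C_2 sends each 3-simplex σ to the alternating sum Σ_i (−1)^i (σ with its i-th vertex removed). For instance
  ∂abde = bde − ade + abe − abd,
  ∂acde = cde − ade + ace − acd.
The resulting 10×5 matrix has rank 4, and its Smith normal form has invariant factors (1,1,1,1).

From H_k ≅ ker(∂_k) / im(∂_{k+1}) we obtain:

  H_0: rank C_0 − rank ∂_1 = 5 − 4 = 1, and the invariant factors of ∂_1 are all 1, so H_0 ≅ Z.
  H_1: rank ker ∂_1 − rank ∂_2 = (10 − 4) − 6 = 0, and the invariant factors of ∂_2 are all 1, so H_1 ≅ 0.
  H_2: rank ker ∂_2 − rank ∂_3 = (10 − 6) − 4 = 0, and the invariant factors of ∂_3 are all 1, so H_2 ≅ 0.
  H_3: rank ker ∂_3 − rank ∂_4 = (5 − 4) − 0 = 1, and there is no ∂_4, so H_3 ≅ Z.

As a check, the Euler characteristic is 5 − 10 + 10 − 5 = 0, which agrees with 1 − 0 + 0 − 1 = 0.

H_0 = Z,  H_1 = 0,  H_2 = 0,  H_3 = Z.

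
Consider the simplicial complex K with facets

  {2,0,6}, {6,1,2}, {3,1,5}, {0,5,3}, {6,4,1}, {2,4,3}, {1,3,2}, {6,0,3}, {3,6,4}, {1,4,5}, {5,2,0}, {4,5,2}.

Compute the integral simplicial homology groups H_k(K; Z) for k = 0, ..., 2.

Fix the vertex order 0 < 1 < 2 < 3 < 4 < 5 < 6 and write every simplex with vertices in increasing order. Then dim K = 2 and the simplices of K are:

  0-simplices (7): [0], [1], [2], [3], [4], [5], [6]
  1-simplices (18): [0,2], [0,3], [0,5], [0,6], [1,2], [1,3], [1,4], [1,5], [1,6], [2,3], [2,4], [2,5], [2,6], [3,4], [3,5], [3,6], [4,5], [4,6]
  2-simplices (12): [0,2,5], [0,2,6], [0,3,5], [0,3,6], [1,2,3], [1,2,6], [1,3,5], [1,4,5], [1,4,6], [2,3,4], [2,4,5], [3,4,6]

Hence C_0 ≅ Z^7, C_1 ≅ Z^18, C_2 ≅ Z^12.

Boundary ∂_1: C_1 → C_0 sends each edge [p,q] (with p < q) to q − p. For instance
  ∂[0,5] = [5] − [0].
The resulting 7×18 matrix has rank 6, and its Smith normal form has invariant factors (1,1,1,1,1,1).

∂_2: C_2 → C_1 maps a triangle to the signed sum of its edges. For instance
  ∂[1,2,3] = [2,3] − [1,3] + [1,2],
  ∂[3,4,6] = [4,6] − [3,6] + [3,4].
The 18×12 boundary matrix has rank 12 and Smith normal form diag(1,1,1,1,1,1,1,1,1,1,1,2).

Reading off H_k = ker ∂_k / im ∂_{k+1}:

  H_0: rank C_0 − rank ∂_1 = 7 − 6 = 1, and the invariant factors of ∂_1 are all 1, so H_0 ≅ Z.
  H_1: rank ker ∂_1 − rank ∂_2 = (18 − 6) − 12 = 0, and ∂_2 has invariant factor 2 > 1, so H_1 ≅ Z_2.
  H_2: rank ker ∂_2 − rank ∂_3 = (12 − 12) − 0 = 0, and there is no ∂_3, so H_2 ≅ 0.

As a check, the Euler characteristic is 7 − 18 + 12 = 1, which agrees with 1 − 0 + 0 = 1.

H_0 ≅ Z,  H_1 ≅ Z_2,  H_2 = 0.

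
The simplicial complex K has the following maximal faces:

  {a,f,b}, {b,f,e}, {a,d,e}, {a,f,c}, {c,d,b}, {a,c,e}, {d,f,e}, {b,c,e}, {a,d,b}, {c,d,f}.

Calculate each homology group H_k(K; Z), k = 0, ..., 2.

H_0 = Z,  H_1 = Z/2,  H_2 = 0.

Fix the vertex order a < b < c < d < e < f and write every simplex with vertices in increasing order. Then dim K = 2 and the simplices of K are:

  0-simplices (6): a, b, c, d, e, f
  1-simplices (15): ab, ac, ad, ae, af, bc, bd, be, bf, cd, ce, cf, de, df, ef
  2-simplices (10): abd, abf, ace, acf, ade, bcd, bce, bef, cdf, def

so the chain groups are C_0 ≅ Z^6, C_1 ≅ Z^15, C_2 ≅ Z^10.

The boundary map ∂_1: C_1 → C_0 sends each edge [p,q] (with p < q) to q − p.
As a 6×15 matrix over Z this has rank 5, with invariant factors (1,1,1,1,1).

The boundary map ∂_2: C_2 → C_1 sends each 2-simplex [p,q,r] to [q,r] − [p,r] + [p,q]. For instance
  ∂bcd = cd − bd + bc,
  ∂bce = ce − be + bc.
This gives a 15×10 integer matrix of rank 10; reducing to Smith normal form yields diagonal entries (1,1,1,1,1,1,1,1,1,2).

Now H_k = ker ∂_k / im ∂_{k+1}, so:

  H_0: rank C_0 − rank ∂_1 = 6 − 5 = 1, and the invariant factors of ∂_1 are all 1, so H_0 ≅ Z.
  H_1: rank ker ∂_1 − rank ∂_2 = (15 − 5) − 10 = 0, and ∂_2 has invariant factor 2 > 1, so H_1 ≅ Z/2.
  H_2: rank ker ∂_2 − rank ∂_3 = (10 − 10) − 0 = 0, and there is no ∂_3, so H_2 ≅ 0.

As a check, the Euler characteristic is 6 − 15 + 10 = 1, which agrees with 1 − 0 + 0 = 1.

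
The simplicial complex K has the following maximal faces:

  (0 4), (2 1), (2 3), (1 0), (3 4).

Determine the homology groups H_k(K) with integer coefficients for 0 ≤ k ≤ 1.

H_0 ≅ Z,  H_1 ≅ Z.

Take the total order 0 < 1 < 2 < 3 < 4 on the vertex set. Then K (dimension 1) consists of the simplices:

  0-simplices (5): [0], [1], [2], [3], [4]
  1-simplices (5): [0,1], [0,4], [1,2], [2,3], [3,4]

so the chain groups are C_0 ≅ Z^5, C_1 ≅ Z^5.

The boundary map ∂_1: C_1 → C_0 is given by ∂[p,q] = [q] − [p]. For instance
  ∂[1,2] = [2] − [1].
As a 5×5 matrix over Z this has rank 4, with invariant factors (1,1,1,1).

Reading off H_k = ker ∂_k / im ∂_{k+1}:

  H_0: rank C_0 − rank ∂_1 = 5 − 4 = 1, and the invariant factors of ∂_1 are all 1, so H_0 = Z.
  H_1: rank ker ∂_1 − rank ∂_2 = (5 − 4) − 0 = 1, and there is no ∂_2, so H_1 = Z.

As a check, the Euler characteristic is 5 − 5 = 0, which agrees with 1 − 1 = 0.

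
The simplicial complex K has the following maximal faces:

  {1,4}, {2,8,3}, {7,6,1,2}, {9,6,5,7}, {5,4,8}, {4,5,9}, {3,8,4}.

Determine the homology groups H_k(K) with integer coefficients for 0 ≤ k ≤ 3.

H_0 ≅ Z,  H_1 ≅ Z^2,  H_2 = 0,  H_3 = 0.

Order the vertices as 1 < 2 < 3 < 4 < 5 < 6 < 7 < 8 < 9. Listing each simplex with vertices in this order, K has dimension 3 with simplices:

  0-simplices (9): [1], [2], [3], [4], [5], [6], [7], [8], [9]
  1-simplices (20): [1,2], [1,4], [1,6], [1,7], [2,3], [2,6], [2,7], [2,8], [3,4], [3,8], [4,5], [4,8], [4,9], [5,6], [5,7], [5,8], [5,9], [6,7], [6,9], [7,9]
  2-simplices (12): [1,2,6], [1,2,7], [1,6,7], [2,3,8], [2,6,7], [3,4,8], [4,5,8], [4,5,9], [5,6,7], [5,6,9], [5,7,9], [6,7,9]
  3-simplices (2): [1,2,6,7], [5,6,7,9]

giving chain groups C_0 ≅ Z^9, C_1 ≅ Z^20, C_2 ≅ Z^12, C_3 ≅ Z^2.

The boundary map ∂_1: C_1 → C_0 is given by ∂[p,q] = [q] − [p].
This gives a 9×20 integer matrix of rank 8; reducing to Smith normal form yields diagonal entries (1,1,1,1,1,1,1,1).

The boundary map ∂_2: C_2 → C_1 maps a triangle to the signed sum of its edges. For instance
  ∂[4,5,8] = [5,8] − [4,8] + [4,5],
  ∂[1,2,7] = [2,7] − [1,7] + [1,2].
This gives a 20×12 integer matrix of rank 10; reducing to Smith normal form yields diagonal entries (1,1,1,1,1,1,1,1,1,1).

Boundary ∂_3: C_3 → C_2 sends each 3-simplex σ to the alternating sum Σ_i (−1)^i (σ with its i-th vertex removed). For instance
  ∂[5,6,7,9] = [6,7,9] − [5,7,9] + [5,6,9] − [5,6,7],
  ∂[1,2,6,7] = [2,6,7] − [1,6,7] + [1,2,7] − [1,2,6].
The 12×2 boundary matrix has rank 2 and Smith normal form diag(1,1).

Reading off H_k = ker ∂_k / im ∂_{k+1}:

  H_0: rank C_0 − rank ∂_1 = 9 − 8 = 1, and the invariant factors of ∂_1 are all 1, so H_0 = Z.
  H_1: rank ker ∂_1 − rank ∂_2 = (20 − 8) − 10 = 2, and the invariant factors of ∂_2 are all 1, so H_1 = Z^2.
  H_2: rank ker ∂_2 − rank ∂_3 = (12 − 10) − 2 = 0, and the invariant factors of ∂_3 are all 1, so H_2 = 0.
  H_3: rank ker ∂_3 − rank ∂_4 = (2 − 2) − 0 = 0, and there is no ∂_4, so H_3 = 0.

As a check, the Euler characteristic is 9 − 20 + 12 − 2 = -1, which agrees with 1 − 2 + 0 − 0 = -1.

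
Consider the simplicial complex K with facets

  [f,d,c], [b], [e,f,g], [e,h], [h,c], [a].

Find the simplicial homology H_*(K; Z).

Order the vertices as a < b < c < d < e < f < g < h. Listing each simplex with vertices in this order, K has dimension 2 with simplices:

  0-simplices (8): a, b, c, d, e, f, g, h
  1-simplices (8): cd, cf, ch, df, ef, eg, eh, fg
  2-simplices (2): cdf, efg

Hence C_0 ≅ Z^8, C_1 ≅ Z^8, C_2 ≅ Z^2.

The boundary map ∂_1: C_1 → C_0 is given by ∂[p,q] = [q] − [p]. For instance
  ∂fg = g − f.
The resulting 8×8 matrix has rank 5, and its Smith normal form has invariant factors (1,1,1,1,1).

∂_2: C_2 → C_1 acts by ∂[p,q,r] = [q,r] − [p,r] + [p,q]. For instance
  ∂efg = fg − eg + ef,
  ∂cdf = df − cf + cd.
The resulting 8×2 matrix has rank 2, and its Smith normal form has invariant factors (1,1).

Computing H_k = (kernel of ∂_k) / (image of ∂_{k+1}):

  H_0: rank C_0 − rank ∂_1 = 8 − 5 = 3, and the invariant factors of ∂_1 are all 1, so H_0 = Z^3.
  H_1: rank ker ∂_1 − rank ∂_2 = (8 − 5) − 2 = 1, and the invariant factors of ∂_2 are all 1, so H_1 = Z.
  H_2: rank ker ∂_2 − rank ∂_3 = (2 − 2) − 0 = 0, and there is no ∂_3, so H_2 = 0.

As a check, the Euler characteristic is 8 − 8 + 2 = 2, which agrees with 3 − 1 + 0 = 2.

H_0 = Z^3,  H_1 = Z,  H_2 = 0.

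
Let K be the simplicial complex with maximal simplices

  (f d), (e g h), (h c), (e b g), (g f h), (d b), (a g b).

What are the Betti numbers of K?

b_0 = 1, b_1 = 1, b_2 = 0.

Take the total order a < b < c < d < e < f < g < h on the vertex set. Then K (dimension 2) consists of the simplices:

  0-simplices (8): a, b, c, d, e, f, g, h
  1-simplices (12): ab, ag, bd, be, bg, ch, df, eg, eh, fg, fh, gh
  2-simplices (4): abg, beg, egh, fgh

Hence C_0 ≅ Z^8, C_1 ≅ Z^12, C_2 ≅ Z^4.

Boundary ∂_1: C_1 → C_0 is given by ∂[p,q] = [q] − [p]. For instance
  ∂ch = h − c.
The 8×12 boundary matrix has rank 7 and Smith normal form diag(1,1,1,1,1,1,1).

The boundary map ∂_2: C_2 → C_1 sends each 2-simplex [p,q,r] to [q,r] − [p,r] + [p,q]. For instance
  ∂egh = gh − eh + eg,
  ∂beg = eg − bg + be.
The resulting 12×4 matrix has rank 4, and its Smith normal form has invariant factors (1,1,1,1).

From H_k ≅ ker(∂_k) / im(∂_{k+1}) we obtain:

  H_0: rank C_0 − rank ∂_1 = 8 − 7 = 1, and the invariant factors of ∂_1 are all 1, so H_0 ≅ Z.
  H_1: rank ker ∂_1 − rank ∂_2 = (12 − 7) − 4 = 1, and the invariant factors of ∂_2 are all 1, so H_1 ≅ Z.
  H_2: rank ker ∂_2 − rank ∂_3 = (4 − 4) − 0 = 0, and there is no ∂_3, so H_2 ≅ 0.

Hence the Betti numbers are b_0 = 1, b_1 = 1, b_2 = 0.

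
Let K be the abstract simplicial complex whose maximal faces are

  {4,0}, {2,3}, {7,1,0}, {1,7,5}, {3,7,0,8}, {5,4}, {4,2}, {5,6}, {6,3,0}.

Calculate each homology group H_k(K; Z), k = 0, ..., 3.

Order the vertices as 0 < 1 < 2 < 3 < 4 < 5 < 6 < 7 < 8. Listing each simplex with vertices in this order, K has dimension 3 with simplices:

  0-simplices (9): [0], [1], [2], [3], [4], [5], [6], [7], [8]
  1-simplices (17): [0,1], [0,3], [0,4], [0,6], [0,7], [0,8], [1,5], [1,7], [2,3], [2,4], [3,6], [3,7], [3,8], [4,5], [5,6], [5,7], [7,8]
  2-simplices (7): [0,1,7], [0,3,6], [0,3,7], [0,3,8], [0,7,8], [1,5,7], [3,7,8]
  3-simplices (1): [0,3,7,8]

Hence C_0 ≅ Z^9, C_1 ≅ Z^17, C_2 ≅ Z^7, C_3 ≅ Z^1.

The boundary map ∂_1: C_1 → C_0 is given by ∂[p,q] = [q] − [p]. For instance
  ∂[0,6] = [6] − [0].
As a 9×17 matrix over Z this has rank 8, with invariant factors (1,1,1,1,1,1,1,1).

∂_2: C_2 → C_1 maps a triangle to the signed sum of its edges. For instance
  ∂[0,3,8] = [3,8] − [0,8] + [0,3],
  ∂[0,1,7] = [1,7] − [0,7] + [0,1].
The 17×7 boundary matrix has rank 6 and Smith normal form diag(1,1,1,1,1,1).

The boundary map ∂_3: C_3 → C_2 sends each 3-simplex σ to the alternating sum Σ_i (−1)^i (σ with its i-th vertex removed). For instance
  ∂[0,3,7,8] = [3,7,8] − [0,7,8] + [0,3,8] − [0,3,7].
As a 7×1 matrix over Z this has rank 1, with invariant factors (1).

Computing H_k = (kernel of ∂_k) / (image of ∂_{k+1}):

  H_0: rank C_0 − rank ∂_1 = 9 − 8 = 1, and the invariant factors of ∂_1 are all 1, so H_0 = Z.
  H_1: rank ker ∂_1 − rank ∂_2 = (17 − 8) − 6 = 3, and the invariant factors of ∂_2 are all 1, so H_1 = Z^3.
  H_2: rank ker ∂_2 − rank ∂_3 = (7 − 6) − 1 = 0, and the invariant factors of ∂_3 are all 1, so H_2 = 0.
  H_3: rank ker ∂_3 − rank ∂_4 = (1 − 1) − 0 = 0, and there is no ∂_4, so H_3 = 0.

H_0 = Z,  H_1 = Z^3,  H_2 = 0,  H_3 = 0.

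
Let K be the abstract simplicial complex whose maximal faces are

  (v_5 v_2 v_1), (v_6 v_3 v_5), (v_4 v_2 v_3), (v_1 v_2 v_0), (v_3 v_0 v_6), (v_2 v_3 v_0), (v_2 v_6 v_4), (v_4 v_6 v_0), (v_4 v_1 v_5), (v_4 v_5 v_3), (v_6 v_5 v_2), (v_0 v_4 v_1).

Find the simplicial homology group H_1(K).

K has 7 vertices, 18 edges, 12 triangles.
rank ∂_1 = 6, rank ∂_2 = 12 ⇒ b_1 = 18 − 6 − 12 = 0; ∂_2 has invariant factor(s) [2] giving torsion. So H_1 ≅ Z/2Z.

H_1 = Z/2Z.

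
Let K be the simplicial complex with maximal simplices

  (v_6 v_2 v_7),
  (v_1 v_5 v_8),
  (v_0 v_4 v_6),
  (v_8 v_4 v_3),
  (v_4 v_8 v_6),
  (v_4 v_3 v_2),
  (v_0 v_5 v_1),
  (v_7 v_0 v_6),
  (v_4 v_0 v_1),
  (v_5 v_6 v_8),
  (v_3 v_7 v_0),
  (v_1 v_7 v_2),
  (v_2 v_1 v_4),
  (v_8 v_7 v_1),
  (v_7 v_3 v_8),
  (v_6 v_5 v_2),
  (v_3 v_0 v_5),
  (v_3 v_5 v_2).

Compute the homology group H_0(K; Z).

K has 9 vertices, 27 edges, 18 triangles.
rank ∂_0 = 0, rank ∂_1 = 8 ⇒ b_0 = 9 − 0 − 8 = 1; all invariant factors of ∂_1 are 1 so no torsion. So H_0 ≅ Z.

H_0 = Z.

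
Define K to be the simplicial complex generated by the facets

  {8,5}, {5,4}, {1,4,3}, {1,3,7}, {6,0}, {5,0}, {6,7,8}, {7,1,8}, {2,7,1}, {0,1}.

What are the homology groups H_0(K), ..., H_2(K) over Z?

K has 9 vertices, 16 edges, 5 triangles.
rank ∂_0 = 0, rank ∂_1 = 8 ⇒ b_0 = 9 − 0 − 8 = 1; all invariant factors of ∂_1 are 1 so no torsion. So H_0 ≅ Z.
rank ∂_1 = 8, rank ∂_2 = 5 ⇒ b_1 = 16 − 8 − 5 = 3; all invariant factors of ∂_2 are 1 so no torsion. So H_1 ≅ Z^3.
rank ∂_2 = 5, rank ∂_3 = 0 ⇒ b_2 = 5 − 5 − 0 = 0. So H_2 ≅ 0.

H_0 ≅ Z,  H_1 ≅ Z^3,  H_2 = 0.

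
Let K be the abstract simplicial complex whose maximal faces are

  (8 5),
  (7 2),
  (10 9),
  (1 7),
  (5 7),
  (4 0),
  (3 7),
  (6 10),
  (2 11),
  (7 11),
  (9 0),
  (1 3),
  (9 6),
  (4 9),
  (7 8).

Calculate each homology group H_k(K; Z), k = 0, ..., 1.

We work with the vertex ordering 0 < 1 < 2 < 3 < 4 < 5 < 6 < 7 < 8 < 9 < 10 < 11. The simplices of K, each written with vertices in increasing order, are:

  0-simplices (12): [0], [1], [2], [3], [4], [5], [6], [7], [8], [9], [10], [11]
  1-simplices (15): [0,4], [0,9], [1,3], [1,7], [2,7], [2,11], [3,7], [4,9], [5,7], [5,8], [6,9], [6,10], [7,8], [7,11], [9,10]

so the chain groups are C_0 ≅ Z^12, C_1 ≅ Z^15.

Boundary ∂_1: C_1 → C_0 sends each edge [p,q] (with p < q) to q − p.
This gives a 12×15 integer matrix of rank 10; reducing to Smith normal form yields diagonal entries (1,1,1,1,1,1,1,1,1,1).

Computing H_k = (kernel of ∂_k) / (image of ∂_{k+1}):

  H_0: rank C_0 − rank ∂_1 = 12 − 10 = 2, and the invariant factors of ∂_1 are all 1, so H_0 = Z^2.
  H_1: rank ker ∂_1 − rank ∂_2 = (15 − 10) − 0 = 5, and there is no ∂_2, so H_1 = Z^5.

H_0 ≅ Z^2,  H_1 ≅ Z^5.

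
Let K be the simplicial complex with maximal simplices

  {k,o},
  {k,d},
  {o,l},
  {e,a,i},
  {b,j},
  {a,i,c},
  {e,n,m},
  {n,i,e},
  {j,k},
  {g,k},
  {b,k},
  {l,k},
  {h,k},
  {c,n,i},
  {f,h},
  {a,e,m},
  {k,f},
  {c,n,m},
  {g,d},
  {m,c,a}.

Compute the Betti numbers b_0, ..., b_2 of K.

Take the total order a < b < c < d < e < f < g < h < i < j < k < l < m < n < o on the vertex set. Then K (dimension 2) consists of the simplices:

  0-simplices (15): a, b, c, d, e, f, g, h, i, j, k, l, m, n, o
  1-simplices (24): ac, ae, ai, am, bj, bk, ci, cm, cn, dg, dk, ei, em, en, fh, fk, gk, hk, in, jk, kl, ko, lo, mn
  2-simplices (8): aci, acm, aei, aem, cin, cmn, ein, emn

Hence C_0 ≅ Z^15, C_1 ≅ Z^24, C_2 ≅ Z^8.

∂_1: C_1 → C_0 maps an edge to its endpoints' difference, ∂[p,q] = q − p.
The resulting 15×24 matrix has rank 13, and its Smith normal form has invariant factors (1,1,1,1,1,1,1,1,1,1,1,1,1).

∂_2: C_2 → C_1 sends each 2-simplex [p,q,r] to [q,r] − [p,r] + [p,q]. For instance
  ∂aei = ei − ai + ae,
  ∂aci = ci − ai + ac.
As a 24×8 matrix over Z this has rank 7, with invariant factors (1,1,1,1,1,1,1).

Now H_k = ker ∂_k / im ∂_{k+1}, so:

  H_0: rank C_0 − rank ∂_1 = 15 − 13 = 2, and the invariant factors of ∂_1 are all 1, so H_0 ≅ Z^2.
  H_1: rank ker ∂_1 − rank ∂_2 = (24 − 13) − 7 = 4, and the invariant factors of ∂_2 are all 1, so H_1 ≅ Z^4.
  H_2: rank ker ∂_2 − rank ∂_3 = (8 − 7) − 0 = 1, and there is no ∂_3, so H_2 ≅ Z.

(K is a triangulation of the disjoint union of a wedge of 4 circles and the 2-sphere S^2.)

Hence the Betti numbers are b_0 = 2, b_1 = 4, b_2 = 1.

b_0 = 2, b_1 = 4, b_2 = 1.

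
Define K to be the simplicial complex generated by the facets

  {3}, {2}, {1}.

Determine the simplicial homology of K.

H_0 = Z^3.

Take the total order 1 < 2 < 3 on the vertex set. Then K (dimension 0) consists of the simplices:

  0-simplices (3): [1], [2], [3]

Hence C_0 ≅ Z^3.

Now H_k = ker ∂_k / im ∂_{k+1}, so:

  H_0: rank C_0 − rank ∂_1 = 3 − 0 = 3, and there is no ∂_1, so H_0 = Z^3.

(K is a triangulation of a set of 3 points.)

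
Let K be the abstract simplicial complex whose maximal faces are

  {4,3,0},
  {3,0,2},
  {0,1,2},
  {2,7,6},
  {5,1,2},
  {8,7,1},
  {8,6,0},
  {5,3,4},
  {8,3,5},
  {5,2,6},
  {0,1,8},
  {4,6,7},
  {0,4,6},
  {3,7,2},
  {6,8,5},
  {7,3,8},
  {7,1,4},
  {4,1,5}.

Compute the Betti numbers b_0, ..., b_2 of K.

b_0 = 1, b_1 = 2, b_2 = 1.

Order the vertices as 0 < 1 < 2 < 3 < 4 < 5 < 6 < 7 < 8. Listing each simplex with vertices in this order, K has dimension 2 with simplices:

  0-simplices (9): [0], [1], [2], [3], [4], [5], [6], [7], [8]
  1-simplices (27): (27 of them)
  2-simplices (18): [0,1,2], [0,1,8], [0,2,3], [0,3,4], [0,4,6], [0,6,8], [1,2,5], [1,4,5], [1,4,7], [1,7,8], [2,3,7], [2,5,6], [2,6,7], [3,4,5], [3,5,8], [3,7,8], [4,6,7], [5,6,8]

so the chain groups are C_0 ≅ Z^9, C_1 ≅ Z^27, C_2 ≅ Z^18.

The boundary map ∂_1: C_1 → C_0 maps an edge to its endpoints' difference, ∂[p,q] = q − p.
This gives a 9×27 integer matrix of rank 8; reducing to Smith normal form yields diagonal entries (1,1,1,1,1,1,1,1).

The boundary map ∂_2: C_2 → C_1 maps a triangle to the signed sum of its edges. For instance
  ∂[4,6,7] = [6,7] − [4,7] + [4,6],
  ∂[1,4,7] = [4,7] − [1,7] + [1,4].
The 27×18 boundary matrix has rank 17 and Smith normal form diag(1,1,1,1,1,1,1,1,1,1,1,1,1,1,1,1,1).

Computing H_k = (kernel of ∂_k) / (image of ∂_{k+1}):

  H_0: rank C_0 − rank ∂_1 = 9 − 8 = 1, and the invariant factors of ∂_1 are all 1, so H_0 = Z.
  H_1: rank ker ∂_1 − rank ∂_2 = (27 − 8) − 17 = 2, and the invariant factors of ∂_2 are all 1, so H_1 = Z^2.
  H_2: rank ker ∂_2 − rank ∂_3 = (18 − 17) − 0 = 1, and there is no ∂_3, so H_2 = Z.

Hence the Betti numbers are b_0 = 1, b_1 = 2, b_2 = 1.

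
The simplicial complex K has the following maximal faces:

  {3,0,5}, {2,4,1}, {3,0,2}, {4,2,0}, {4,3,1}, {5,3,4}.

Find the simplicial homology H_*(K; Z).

Fix the vertex order 0 < 1 < 2 < 3 < 4 < 5 and write every simplex with vertices in increasing order. Then dim K = 2 and the simplices of K are:

  0-simplices (6): [0], [1], [2], [3], [4], [5]
  1-simplices (12): [0,2], [0,3], [0,4], [0,5], [1,2], [1,3], [1,4], [2,3], [2,4], [3,4], [3,5], [4,5]
  2-simplices (6): [0,2,3], [0,2,4], [0,3,5], [1,2,4], [1,3,4], [3,4,5]

Hence C_0 ≅ Z^6, C_1 ≅ Z^12, C_2 ≅ Z^6.

Boundary ∂_1: C_1 → C_0 sends each edge [p,q] (with p < q) to q − p.
The resulting 6×12 matrix has rank 5, and its Smith normal form has invariant factors (1,1,1,1,1).

∂_2: C_2 → C_1 sends each 2-simplex [p,q,r] to [q,r] − [p,r] + [p,q]. For instance
  ∂[3,4,5] = [4,5] − [3,5] + [3,4],
  ∂[1,3,4] = [3,4] − [1,4] + [1,3].
The resulting 12×6 matrix has rank 6, and its Smith normal form has invariant factors (1,1,1,1,1,1).

Computing H_k = (kernel of ∂_k) / (image of ∂_{k+1}):

  H_0: rank C_0 − rank ∂_1 = 6 − 5 = 1, and the invariant factors of ∂_1 are all 1, so H_0 ≅ Z.
  H_1: rank ker ∂_1 − rank ∂_2 = (12 − 5) − 6 = 1, and the invariant factors of ∂_2 are all 1, so H_1 ≅ Z.
  H_2: rank ker ∂_2 − rank ∂_3 = (6 − 6) − 0 = 0, and there is no ∂_3, so H_2 ≅ 0.

H_0 ≅ Z,  H_1 ≅ Z,  H_2 = 0.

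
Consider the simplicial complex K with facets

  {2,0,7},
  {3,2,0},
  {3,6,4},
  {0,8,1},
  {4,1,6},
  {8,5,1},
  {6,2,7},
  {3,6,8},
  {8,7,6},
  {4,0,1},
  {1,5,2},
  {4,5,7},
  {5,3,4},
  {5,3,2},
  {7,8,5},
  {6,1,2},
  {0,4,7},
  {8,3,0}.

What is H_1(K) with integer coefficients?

Fix the vertex order 0 < 1 < 2 < 3 < 4 < 5 < 6 < 7 < 8 and write every simplex with vertices in increasing order. Then dim K = 2 and the simplices of K are:

  0-simplices (9): [0], [1], [2], [3], [4], [5], [6], [7], [8]
  1-simplices (27): (27 of them)
  2-simplices (18): [0,1,4], [0,1,8], [0,2,3], [0,2,7], [0,3,8], [0,4,7], [1,2,5], [1,2,6], [1,4,6], [1,5,8], [2,3,5], [2,6,7], [3,4,5], [3,4,6], [3,6,8], [4,5,7], [5,7,8], [6,7,8]

giving chain groups C_0 ≅ Z^9, C_1 ≅ Z^27, C_2 ≅ Z^18.

∂_1: C_1 → C_0 is given by ∂[p,q] = [q] − [p]. For instance
  ∂[1,2] = [2] − [1].
This gives a 9×27 integer matrix of rank 8; reducing to Smith normal form yields diagonal entries (1,1,1,1,1,1,1,1).

∂_2: C_2 → C_1 maps a triangle to the signed sum of its edges. For instance
  ∂[1,4,6] = [4,6] − [1,6] + [1,4],
  ∂[0,3,8] = [3,8] − [0,8] + [0,3].
The resulting 27×18 matrix has rank 17, and its Smith normal form has invariant factors (1,1,1,1,1,1,1,1,1,1,1,1,1,1,1,1,1).

Reading off H_k = ker ∂_k / im ∂_{k+1}:

  H_1: rank ker ∂_1 − rank ∂_2 = (27 − 8) − 17 = 2, and the invariant factors of ∂_2 are all 1, so H_1 = Z^2.

H_1 ≅ Z^2.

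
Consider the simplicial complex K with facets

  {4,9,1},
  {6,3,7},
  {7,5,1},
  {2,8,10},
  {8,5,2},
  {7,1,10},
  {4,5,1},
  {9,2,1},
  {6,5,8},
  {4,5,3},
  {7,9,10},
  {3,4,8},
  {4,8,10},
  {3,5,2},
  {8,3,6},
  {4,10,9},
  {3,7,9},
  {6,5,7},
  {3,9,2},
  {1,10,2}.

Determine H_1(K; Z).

Fix the vertex order 1 < 2 < 3 < 4 < 5 < 6 < 7 < 8 < 9 < 10 and write every simplex with vertices in increasing order. Then dim K = 2 and the simplices of K are:

  0-simplices (10): [1], [2], [3], [4], [5], [6], [7], [8], [9], [10]
  1-simplices (30): (30 of them)
  2-simplices (20): (20 of them)

Hence C_0 ≅ Z^10, C_1 ≅ Z^30, C_2 ≅ Z^20.

Boundary ∂_1: C_1 → C_0 is given by ∂[p,q] = [q] − [p]. For instance
  ∂[3,9] = [9] − [3].
The 10×30 boundary matrix has rank 9 and Smith normal form diag(1,1,1,1,1,1,1,1,1).

∂_2: C_2 → C_1 acts by ∂[p,q,r] = [q,r] − [p,r] + [p,q]. For instance
  ∂[5,6,8] = [6,8] − [5,8] + [5,6],
  ∂[1,4,5] = [4,5] − [1,5] + [1,4].
The 30×20 boundary matrix has rank 20 and Smith normal form diag(1,1,1,1,1,1,1,1,1,1,1,1,1,1,1,1,1,1,1,2).

Computing H_k = (kernel of ∂_k) / (image of ∂_{k+1}):

  H_1: rank ker ∂_1 − rank ∂_2 = (30 − 9) − 20 = 1, and ∂_2 has invariant factor 2 > 1, so H_1 = Z × Z/2.

H_1 = Z × Z/2.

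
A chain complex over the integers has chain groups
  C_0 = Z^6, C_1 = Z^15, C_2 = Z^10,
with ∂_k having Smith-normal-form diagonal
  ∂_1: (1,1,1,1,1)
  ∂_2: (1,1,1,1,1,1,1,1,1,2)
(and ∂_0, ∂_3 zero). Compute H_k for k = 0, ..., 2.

H_0: b_0 = 6 − 0 − 5 = 1; torsion from ∂_1 factors > 1: none. So H_0 = Z.
H_1: b_1 = 15 − 5 − 10 = 0; torsion from ∂_2 factors > 1: [2]. So H_1 = Z/2Z.
H_2: b_2 = 10 − 10 − 0 = 0; torsion from ∂_3 factors > 1: none. So H_2 = 0.

H_0 = Z,  H_1 = Z/2Z,  H_2 = 0.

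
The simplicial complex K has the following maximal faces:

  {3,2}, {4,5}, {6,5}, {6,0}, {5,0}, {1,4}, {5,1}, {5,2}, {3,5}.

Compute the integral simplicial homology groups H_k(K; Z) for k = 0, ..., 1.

Take the total order 0 < 1 < 2 < 3 < 4 < 5 < 6 on the vertex set. Then K (dimension 1) consists of the simplices:

  0-simplices (7): [0], [1], [2], [3], [4], [5], [6]
  1-simplices (9): [0,5], [0,6], [1,4], [1,5], [2,3], [2,5], [3,5], [4,5], [5,6]

Hence C_0 ≅ Z^7, C_1 ≅ Z^9.

Boundary ∂_1: C_1 → C_0 is given by ∂[p,q] = [q] − [p].
The 7×9 boundary matrix has rank 6 and Smith normal form diag(1,1,1,1,1,1).

Reading off H_k = ker ∂_k / im ∂_{k+1}:

  H_0: rank C_0 − rank ∂_1 = 7 − 6 = 1, and the invariant factors of ∂_1 are all 1, so H_0 = Z.
  H_1: rank ker ∂_1 − rank ∂_2 = (9 − 6) − 0 = 3, and there is no ∂_2, so H_1 = Z^3.

As a check, the Euler characteristic is 7 − 9 = -2, which agrees with 1 − 3 = -2.

H_0 ≅ Z,  H_1 ≅ Z^3.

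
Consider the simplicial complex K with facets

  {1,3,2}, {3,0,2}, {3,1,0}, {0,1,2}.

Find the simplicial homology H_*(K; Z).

H_0 ≅ Z,  H_1 = 0,  H_2 ≅ Z.

Fix the vertex order 0 < 1 < 2 < 3 and write every simplex with vertices in increasing order. Then dim K = 2 and the simplices of K are:

  0-simplices (4): [0], [1], [2], [3]
  1-simplices (6): [0,1], [0,2], [0,3], [1,2], [1,3], [2,3]
  2-simplices (4): [0,1,2], [0,1,3], [0,2,3], [1,2,3]

so the chain groups are C_0 ≅ Z^4, C_1 ≅ Z^6, C_2 ≅ Z^4.

Boundary ∂_1: C_1 → C_0 sends each edge [p,q] (with p < q) to q − p. For instance
  ∂[0,1] = [1] − [0].
This gives a 4×6 integer matrix of rank 3; reducing to Smith normal form yields diagonal entries (1,1,1).

∂_2: C_2 → C_1 maps a triangle to the signed sum of its edges. For instance
  ∂[1,2,3] = [2,3] − [1,3] + [1,2],
  ∂[0,2,3] = [2,3] − [0,3] + [0,2].
The 6×4 boundary matrix has rank 3 and Smith normal form diag(1,1,1).

Computing H_k = (kernel of ∂_k) / (image of ∂_{k+1}):

  H_0: rank C_0 − rank ∂_1 = 4 − 3 = 1, and the invariant factors of ∂_1 are all 1, so H_0 = Z.
  H_1: rank ker ∂_1 − rank ∂_2 = (6 − 3) − 3 = 0, and the invariant factors of ∂_2 are all 1, so H_1 = 0.
  H_2: rank ker ∂_2 − rank ∂_3 = (4 − 3) − 0 = 1, and there is no ∂_3, so H_2 = Z.

(K is a triangulation of the 2-sphere S^2.)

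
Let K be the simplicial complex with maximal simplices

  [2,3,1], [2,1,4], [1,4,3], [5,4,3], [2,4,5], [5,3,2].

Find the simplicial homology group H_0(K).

H_0 = Z.

Fix the vertex order 1 < 2 < 3 < 4 < 5 and write every simplex with vertices in increasing order. Then dim K = 2 and the simplices of K are:

  0-simplices (5): [1], [2], [3], [4], [5]
  1-simplices (9): [1,2], [1,3], [1,4], [2,3], [2,4], [2,5], [3,4], [3,5], [4,5]
  2-simplices (6): [1,2,3], [1,2,4], [1,3,4], [2,3,5], [2,4,5], [3,4,5]

Hence C_0 ≅ Z^5, C_1 ≅ Z^9, C_2 ≅ Z^6.

∂_1: C_1 → C_0 maps an edge to its endpoints' difference, ∂[p,q] = q − p. For instance
  ∂[1,3] = [3] − [1].
This gives a 5×9 integer matrix of rank 4; reducing to Smith normal form yields diagonal entries (1,1,1,1).

The boundary map ∂_2: C_2 → C_1 maps a triangle to the signed sum of its edges. For instance
  ∂[2,4,5] = [4,5] − [2,5] + [2,4],
  ∂[1,3,4] = [3,4] − [1,4] + [1,3].
The resulting 9×6 matrix has rank 5, and its Smith normal form has invariant factors (1,1,1,1,1).

Reading off H_k = ker ∂_k / im ∂_{k+1}:

  H_0: rank C_0 − rank ∂_1 = 5 − 4 = 1, and the invariant factors of ∂_1 are all 1, so H_0 ≅ Z.

(K is a triangulation of the 2-sphere S^2.)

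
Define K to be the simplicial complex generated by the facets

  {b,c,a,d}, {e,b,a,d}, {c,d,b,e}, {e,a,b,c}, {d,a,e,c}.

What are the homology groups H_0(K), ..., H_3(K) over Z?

H_0 = Z,  H_1 = 0,  H_2 = 0,  H_3 = Z.

We work with the vertex ordering a < b < c < d < e. The simplices of K, each written with vertices in increasing order, are:

  0-simplices (5): a, b, c, d, e
  1-simplices (10): ab, ac, ad, ae, bc, bd, be, cd, ce, de
  2-simplices (10): abc, abd, abe, acd, ace, ade, bcd, bce, bde, cde
  3-simplices (5): abcd, abce, abde, acde, bcde

giving chain groups C_0 ≅ Z^5, C_1 ≅ Z^10, C_2 ≅ Z^10, C_3 ≅ Z^5.

Boundary ∂_1: C_1 → C_0 is given by ∂[p,q] = [q] − [p]. For instance
  ∂de = e − d.
The resulting 5×10 matrix has rank 4, and its Smith normal form has invariant factors (1,1,1,1).

∂_2: C_2 → C_1 sends each 2-simplex [p,q,r] to [q,r] − [p,r] + [p,q]. For instance
  ∂ade = de − ae + ad,
  ∂cde = de − ce + cd.
This gives a 10×10 integer matrix of rank 6; reducing to Smith normal form yields diagonal entries (1,1,1,1,1,1).

∂_3: C_3 → C_2 sends each 3-simplex σ to the alternating sum Σ_i (−1)^i (σ with its i-th vertex removed). For instance
  ∂acde = cde − ade + ace − acd,
  ∂abde = bde − ade + abe − abd.
This gives a 10×5 integer matrix of rank 4; reducing to Smith normal form yields diagonal entries (1,1,1,1).

Computing H_k = (kernel of ∂_k) / (image of ∂_{k+1}):

  H_0: rank C_0 − rank ∂_1 = 5 − 4 = 1, and the invariant factors of ∂_1 are all 1, so H_0 = Z.
  H_1: rank ker ∂_1 − rank ∂_2 = (10 − 4) − 6 = 0, and the invariant factors of ∂_2 are all 1, so H_1 = 0.
  H_2: rank ker ∂_2 − rank ∂_3 = (10 − 6) − 4 = 0, and the invariant factors of ∂_3 are all 1, so H_2 = 0.
  H_3: rank ker ∂_3 − rank ∂_4 = (5 − 4) − 0 = 1, and there is no ∂_4, so H_3 = Z.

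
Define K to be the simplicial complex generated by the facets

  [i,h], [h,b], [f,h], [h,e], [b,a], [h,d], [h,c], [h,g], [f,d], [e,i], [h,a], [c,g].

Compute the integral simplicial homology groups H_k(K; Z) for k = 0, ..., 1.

K has 9 vertices, 12 edges.
rank ∂_0 = 0, rank ∂_1 = 8 ⇒ b_0 = 9 − 0 − 8 = 1; all invariant factors of ∂_1 are 1 so no torsion. So H_0 = Z.
rank ∂_1 = 8, rank ∂_2 = 0 ⇒ b_1 = 12 − 8 − 0 = 4. So H_1 = Z^4.

H_0 = Z,  H_1 = Z^4.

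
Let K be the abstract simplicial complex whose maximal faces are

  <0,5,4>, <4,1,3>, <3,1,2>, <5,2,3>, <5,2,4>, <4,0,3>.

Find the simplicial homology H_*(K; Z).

K has 6 vertices, 12 edges, 6 triangles.
rank ∂_0 = 0, rank ∂_1 = 5 ⇒ b_0 = 6 − 0 − 5 = 1; all invariant factors of ∂_1 are 1 so no torsion. So H_0 ≅ Z.
rank ∂_1 = 5, rank ∂_2 = 6 ⇒ b_1 = 12 − 5 − 6 = 1; all invariant factors of ∂_2 are 1 so no torsion. So H_1 ≅ Z.
rank ∂_2 = 6, rank ∂_3 = 0 ⇒ b_2 = 6 − 6 − 0 = 0. So H_2 ≅ 0.

H_0 ≅ Z,  H_1 ≅ Z,  H_2 = 0.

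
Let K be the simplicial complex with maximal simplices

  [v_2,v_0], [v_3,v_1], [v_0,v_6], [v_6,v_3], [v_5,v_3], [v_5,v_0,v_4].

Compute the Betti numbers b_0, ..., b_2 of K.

Order the vertices as v_0 < v_1 < v_2 < v_3 < v_4 < v_5 < v_6. Listing each simplex with vertices in this order, K has dimension 2 with simplices:

  0-simplices (7): [v_0], [v_1], [v_2], [v_3], [v_4], [v_5], [v_6]
  1-simplices (8): [v_0,v_2], [v_0,v_4], [v_0,v_5], [v_0,v_6], [v_1,v_3], [v_3,v_5], [v_3,v_6], [v_4,v_5]
  2-simplices (1): [v_0,v_4,v_5]

Hence C_0 ≅ Z^7, C_1 ≅ Z^8, C_2 ≅ Z^1.

The boundary map ∂_1: C_1 → C_0 sends each edge [p,q] (with p < q) to q − p.
As a 7×8 matrix over Z this has rank 6, with invariant factors (1,1,1,1,1,1).

Boundary ∂_2: C_2 → C_1 maps a triangle to the signed sum of its edges. For instance
  ∂[v_0,v_4,v_5] = [v_4,v_5] − [v_0,v_5] + [v_0,v_4].
This gives a 8×1 integer matrix of rank 1; reducing to Smith normal form yields diagonal entries (1).

Computing H_k = (kernel of ∂_k) / (image of ∂_{k+1}):

  H_0: rank C_0 − rank ∂_1 = 7 − 6 = 1, and the invariant factors of ∂_1 are all 1, so H_0 = Z.
  H_1: rank ker ∂_1 − rank ∂_2 = (8 − 6) − 1 = 1, and the invariant factors of ∂_2 are all 1, so H_1 = Z.
  H_2: rank ker ∂_2 − rank ∂_3 = (1 − 1) − 0 = 0, and there is no ∂_3, so H_2 = 0.

Hence the Betti numbers are b_0 = 1, b_1 = 1, b_2 = 0.

b_0 = 1, b_1 = 1, b_2 = 0.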